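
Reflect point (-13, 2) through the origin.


Reflection through origin: (x, y) -> (-x, -y)
(-13, 2) -> (13, -2)

(13, -2)


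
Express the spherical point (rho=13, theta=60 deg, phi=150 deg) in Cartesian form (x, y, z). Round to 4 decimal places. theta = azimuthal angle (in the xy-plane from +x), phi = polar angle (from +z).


x = 13 * sin(150) * cos(60) = 3.25
y = 13 * sin(150) * sin(60) = 5.6292
z = 13 * cos(150) = -11.2583

(3.25, 5.6292, -11.2583)


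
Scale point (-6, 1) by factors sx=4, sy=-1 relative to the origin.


Scaling: (x*sx, y*sy) = (-6*4, 1*-1) = (-24, -1)

(-24, -1)


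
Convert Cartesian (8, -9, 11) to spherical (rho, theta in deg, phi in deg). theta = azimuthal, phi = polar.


rho = sqrt(8^2 + (-9)^2 + 11^2) = 16.3095
theta = atan2(-9, 8) = 311.6335 deg
phi = acos(11/16.3095) = 47.5883 deg

rho = 16.3095, theta = 311.6335 deg, phi = 47.5883 deg


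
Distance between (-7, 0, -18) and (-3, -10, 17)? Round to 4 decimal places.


d = sqrt((-3--7)^2 + (-10-0)^2 + (17--18)^2) = 36.6197

36.6197


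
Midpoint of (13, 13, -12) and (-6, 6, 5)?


Midpoint = ((13+-6)/2, (13+6)/2, (-12+5)/2) = (3.5, 9.5, -3.5)

(3.5, 9.5, -3.5)


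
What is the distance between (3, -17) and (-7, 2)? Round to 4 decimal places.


d = sqrt((-7-3)^2 + (2--17)^2) = 21.4709

21.4709


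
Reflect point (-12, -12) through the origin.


Reflection through origin: (x, y) -> (-x, -y)
(-12, -12) -> (12, 12)

(12, 12)


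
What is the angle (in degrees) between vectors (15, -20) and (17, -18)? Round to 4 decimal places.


dot = 15*17 + -20*-18 = 615
|u| = 25, |v| = 24.7588
cos(angle) = 0.9936
angle = 6.4935 degrees

6.4935 degrees


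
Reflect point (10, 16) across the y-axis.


Reflection across y-axis: (x, y) -> (-x, y)
(10, 16) -> (-10, 16)

(-10, 16)


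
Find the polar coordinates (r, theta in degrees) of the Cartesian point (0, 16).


r = sqrt(0^2 + 16^2) = 16
theta = atan2(16, 0) = 90 degrees

r = 16, theta = 90 degrees


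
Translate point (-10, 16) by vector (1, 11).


Translation: (x+dx, y+dy) = (-10+1, 16+11) = (-9, 27)

(-9, 27)


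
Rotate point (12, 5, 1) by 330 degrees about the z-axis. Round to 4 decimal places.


x' = 12*cos(330) - 5*sin(330) = 12.8923
y' = 12*sin(330) + 5*cos(330) = -1.6699
z' = 1

(12.8923, -1.6699, 1)


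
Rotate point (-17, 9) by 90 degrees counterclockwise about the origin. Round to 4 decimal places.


x' = -17*cos(90) - 9*sin(90) = -9
y' = -17*sin(90) + 9*cos(90) = -17

(-9, -17)


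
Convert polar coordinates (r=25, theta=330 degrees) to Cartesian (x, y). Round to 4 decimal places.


x = 25 * cos(330) = 21.6506
y = 25 * sin(330) = -12.5

(21.6506, -12.5)


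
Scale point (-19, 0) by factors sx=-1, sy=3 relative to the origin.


Scaling: (x*sx, y*sy) = (-19*-1, 0*3) = (19, 0)

(19, 0)


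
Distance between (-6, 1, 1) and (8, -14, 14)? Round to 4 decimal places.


d = sqrt((8--6)^2 + (-14-1)^2 + (14-1)^2) = 24.2899

24.2899


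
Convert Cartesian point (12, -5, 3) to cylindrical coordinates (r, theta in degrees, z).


r = sqrt(12^2 + (-5)^2) = 13
theta = atan2(-5, 12) = 337.3801 deg
z = 3

r = 13, theta = 337.3801 deg, z = 3


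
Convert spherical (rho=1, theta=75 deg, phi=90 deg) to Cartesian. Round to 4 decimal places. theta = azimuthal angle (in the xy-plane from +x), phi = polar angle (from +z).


x = 1 * sin(90) * cos(75) = 0.2588
y = 1 * sin(90) * sin(75) = 0.9659
z = 1 * cos(90) = 0

(0.2588, 0.9659, 0)


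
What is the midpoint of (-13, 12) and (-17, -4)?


Midpoint = ((-13+-17)/2, (12+-4)/2) = (-15, 4)

(-15, 4)


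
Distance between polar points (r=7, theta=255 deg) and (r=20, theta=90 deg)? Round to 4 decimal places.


d = sqrt(r1^2 + r2^2 - 2*r1*r2*cos(t2-t1))
d = sqrt(7^2 + 20^2 - 2*7*20*cos(90-255)) = 26.8227

26.8227


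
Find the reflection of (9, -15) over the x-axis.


Reflection across x-axis: (x, y) -> (x, -y)
(9, -15) -> (9, 15)

(9, 15)


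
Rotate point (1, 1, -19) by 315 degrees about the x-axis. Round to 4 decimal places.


x' = 1
y' = 1*cos(315) - -19*sin(315) = -12.7279
z' = 1*sin(315) + -19*cos(315) = -14.1421

(1, -12.7279, -14.1421)


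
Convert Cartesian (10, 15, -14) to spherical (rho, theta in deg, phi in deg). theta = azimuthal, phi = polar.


rho = sqrt(10^2 + 15^2 + (-14)^2) = 22.8254
theta = atan2(15, 10) = 56.3099 deg
phi = acos(-14/22.8254) = 127.8322 deg

rho = 22.8254, theta = 56.3099 deg, phi = 127.8322 deg


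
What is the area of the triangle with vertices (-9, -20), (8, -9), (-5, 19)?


Area = |x1(y2-y3) + x2(y3-y1) + x3(y1-y2)| / 2
= |-9*(-9-19) + 8*(19--20) + -5*(-20--9)| / 2
= 309.5

309.5


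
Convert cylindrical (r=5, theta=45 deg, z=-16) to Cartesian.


x = 5 * cos(45) = 3.5355
y = 5 * sin(45) = 3.5355
z = -16

(3.5355, 3.5355, -16)


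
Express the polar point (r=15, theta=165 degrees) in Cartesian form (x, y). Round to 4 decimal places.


x = 15 * cos(165) = -14.4889
y = 15 * sin(165) = 3.8823

(-14.4889, 3.8823)


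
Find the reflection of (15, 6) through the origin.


Reflection through origin: (x, y) -> (-x, -y)
(15, 6) -> (-15, -6)

(-15, -6)


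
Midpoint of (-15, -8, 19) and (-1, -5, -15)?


Midpoint = ((-15+-1)/2, (-8+-5)/2, (19+-15)/2) = (-8, -6.5, 2)

(-8, -6.5, 2)


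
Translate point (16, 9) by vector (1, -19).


Translation: (x+dx, y+dy) = (16+1, 9+-19) = (17, -10)

(17, -10)


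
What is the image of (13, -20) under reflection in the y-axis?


Reflection across y-axis: (x, y) -> (-x, y)
(13, -20) -> (-13, -20)

(-13, -20)


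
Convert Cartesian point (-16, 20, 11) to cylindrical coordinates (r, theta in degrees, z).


r = sqrt((-16)^2 + 20^2) = 25.6125
theta = atan2(20, -16) = 128.6598 deg
z = 11

r = 25.6125, theta = 128.6598 deg, z = 11


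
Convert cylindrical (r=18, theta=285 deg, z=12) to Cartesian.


x = 18 * cos(285) = 4.6587
y = 18 * sin(285) = -17.3867
z = 12

(4.6587, -17.3867, 12)


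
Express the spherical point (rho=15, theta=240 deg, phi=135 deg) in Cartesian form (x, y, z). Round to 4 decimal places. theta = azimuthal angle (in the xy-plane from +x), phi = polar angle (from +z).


x = 15 * sin(135) * cos(240) = -5.3033
y = 15 * sin(135) * sin(240) = -9.1856
z = 15 * cos(135) = -10.6066

(-5.3033, -9.1856, -10.6066)


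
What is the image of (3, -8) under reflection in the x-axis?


Reflection across x-axis: (x, y) -> (x, -y)
(3, -8) -> (3, 8)

(3, 8)


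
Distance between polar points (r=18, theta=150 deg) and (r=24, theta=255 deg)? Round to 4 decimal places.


d = sqrt(r1^2 + r2^2 - 2*r1*r2*cos(t2-t1))
d = sqrt(18^2 + 24^2 - 2*18*24*cos(255-150)) = 33.5204

33.5204


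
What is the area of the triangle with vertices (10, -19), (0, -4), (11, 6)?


Area = |x1(y2-y3) + x2(y3-y1) + x3(y1-y2)| / 2
= |10*(-4-6) + 0*(6--19) + 11*(-19--4)| / 2
= 132.5

132.5


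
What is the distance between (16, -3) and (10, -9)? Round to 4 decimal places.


d = sqrt((10-16)^2 + (-9--3)^2) = 8.4853

8.4853


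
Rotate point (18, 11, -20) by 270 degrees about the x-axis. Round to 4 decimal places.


x' = 18
y' = 11*cos(270) - -20*sin(270) = -20
z' = 11*sin(270) + -20*cos(270) = -11

(18, -20, -11)


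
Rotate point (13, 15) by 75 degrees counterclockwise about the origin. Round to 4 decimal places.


x' = 13*cos(75) - 15*sin(75) = -11.1242
y' = 13*sin(75) + 15*cos(75) = 16.4393

(-11.1242, 16.4393)


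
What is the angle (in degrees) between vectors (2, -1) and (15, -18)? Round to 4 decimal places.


dot = 2*15 + -1*-18 = 48
|u| = 2.2361, |v| = 23.4307
cos(angle) = 0.9162
angle = 23.6294 degrees

23.6294 degrees


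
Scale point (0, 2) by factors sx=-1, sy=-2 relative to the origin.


Scaling: (x*sx, y*sy) = (0*-1, 2*-2) = (0, -4)

(0, -4)


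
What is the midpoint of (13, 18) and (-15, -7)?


Midpoint = ((13+-15)/2, (18+-7)/2) = (-1, 5.5)

(-1, 5.5)


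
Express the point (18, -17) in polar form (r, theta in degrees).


r = sqrt(18^2 + (-17)^2) = 24.7588
theta = atan2(-17, 18) = 316.6366 degrees

r = 24.7588, theta = 316.6366 degrees


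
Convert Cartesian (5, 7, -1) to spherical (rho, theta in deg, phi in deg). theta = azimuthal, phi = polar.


rho = sqrt(5^2 + 7^2 + (-1)^2) = 8.6603
theta = atan2(7, 5) = 54.4623 deg
phi = acos(-1/8.6603) = 96.6307 deg

rho = 8.6603, theta = 54.4623 deg, phi = 96.6307 deg


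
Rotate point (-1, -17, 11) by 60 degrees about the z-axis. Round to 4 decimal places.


x' = -1*cos(60) - -17*sin(60) = 14.2224
y' = -1*sin(60) + -17*cos(60) = -9.366
z' = 11

(14.2224, -9.366, 11)


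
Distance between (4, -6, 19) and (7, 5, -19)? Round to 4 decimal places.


d = sqrt((7-4)^2 + (5--6)^2 + (-19-19)^2) = 39.6737

39.6737


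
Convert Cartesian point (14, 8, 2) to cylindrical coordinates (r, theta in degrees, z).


r = sqrt(14^2 + 8^2) = 16.1245
theta = atan2(8, 14) = 29.7449 deg
z = 2

r = 16.1245, theta = 29.7449 deg, z = 2


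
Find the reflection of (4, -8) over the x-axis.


Reflection across x-axis: (x, y) -> (x, -y)
(4, -8) -> (4, 8)

(4, 8)


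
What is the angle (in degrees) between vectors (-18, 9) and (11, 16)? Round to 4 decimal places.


dot = -18*11 + 9*16 = -54
|u| = 20.1246, |v| = 19.4165
cos(angle) = -0.1382
angle = 97.9435 degrees

97.9435 degrees


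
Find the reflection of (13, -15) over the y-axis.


Reflection across y-axis: (x, y) -> (-x, y)
(13, -15) -> (-13, -15)

(-13, -15)


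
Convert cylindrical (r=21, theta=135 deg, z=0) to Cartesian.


x = 21 * cos(135) = -14.8492
y = 21 * sin(135) = 14.8492
z = 0

(-14.8492, 14.8492, 0)


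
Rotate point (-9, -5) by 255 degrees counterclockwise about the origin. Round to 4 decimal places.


x' = -9*cos(255) - -5*sin(255) = -2.5003
y' = -9*sin(255) + -5*cos(255) = 9.9874

(-2.5003, 9.9874)


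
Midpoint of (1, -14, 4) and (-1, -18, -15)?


Midpoint = ((1+-1)/2, (-14+-18)/2, (4+-15)/2) = (0, -16, -5.5)

(0, -16, -5.5)


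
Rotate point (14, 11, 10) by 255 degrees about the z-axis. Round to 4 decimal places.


x' = 14*cos(255) - 11*sin(255) = 7.0017
y' = 14*sin(255) + 11*cos(255) = -16.37
z' = 10

(7.0017, -16.37, 10)


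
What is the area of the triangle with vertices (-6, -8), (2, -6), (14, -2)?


Area = |x1(y2-y3) + x2(y3-y1) + x3(y1-y2)| / 2
= |-6*(-6--2) + 2*(-2--8) + 14*(-8--6)| / 2
= 4

4


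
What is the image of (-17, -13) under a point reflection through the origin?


Reflection through origin: (x, y) -> (-x, -y)
(-17, -13) -> (17, 13)

(17, 13)


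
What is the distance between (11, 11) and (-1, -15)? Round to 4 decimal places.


d = sqrt((-1-11)^2 + (-15-11)^2) = 28.6356

28.6356


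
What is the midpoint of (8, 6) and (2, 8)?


Midpoint = ((8+2)/2, (6+8)/2) = (5, 7)

(5, 7)


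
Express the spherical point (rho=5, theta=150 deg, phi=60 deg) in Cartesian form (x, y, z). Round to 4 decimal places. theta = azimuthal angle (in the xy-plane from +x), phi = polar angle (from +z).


x = 5 * sin(60) * cos(150) = -3.75
y = 5 * sin(60) * sin(150) = 2.1651
z = 5 * cos(60) = 2.5

(-3.75, 2.1651, 2.5)


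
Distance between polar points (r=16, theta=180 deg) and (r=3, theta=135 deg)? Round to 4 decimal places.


d = sqrt(r1^2 + r2^2 - 2*r1*r2*cos(t2-t1))
d = sqrt(16^2 + 3^2 - 2*16*3*cos(135-180)) = 14.0399

14.0399


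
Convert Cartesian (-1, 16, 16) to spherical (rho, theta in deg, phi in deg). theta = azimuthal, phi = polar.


rho = sqrt((-1)^2 + 16^2 + 16^2) = 22.6495
theta = atan2(16, -1) = 93.5763 deg
phi = acos(16/22.6495) = 45.0558 deg

rho = 22.6495, theta = 93.5763 deg, phi = 45.0558 deg


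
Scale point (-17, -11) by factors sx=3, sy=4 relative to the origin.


Scaling: (x*sx, y*sy) = (-17*3, -11*4) = (-51, -44)

(-51, -44)


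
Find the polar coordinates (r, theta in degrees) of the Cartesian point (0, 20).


r = sqrt(0^2 + 20^2) = 20
theta = atan2(20, 0) = 90 degrees

r = 20, theta = 90 degrees


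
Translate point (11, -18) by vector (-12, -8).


Translation: (x+dx, y+dy) = (11+-12, -18+-8) = (-1, -26)

(-1, -26)


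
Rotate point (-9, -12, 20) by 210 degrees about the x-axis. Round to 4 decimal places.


x' = -9
y' = -12*cos(210) - 20*sin(210) = 20.3923
z' = -12*sin(210) + 20*cos(210) = -11.3205

(-9, 20.3923, -11.3205)


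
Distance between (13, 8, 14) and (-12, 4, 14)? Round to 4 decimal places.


d = sqrt((-12-13)^2 + (4-8)^2 + (14-14)^2) = 25.318

25.318


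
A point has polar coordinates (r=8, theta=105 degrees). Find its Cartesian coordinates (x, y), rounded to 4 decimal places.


x = 8 * cos(105) = -2.0706
y = 8 * sin(105) = 7.7274

(-2.0706, 7.7274)


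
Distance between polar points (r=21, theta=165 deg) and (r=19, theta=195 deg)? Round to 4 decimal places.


d = sqrt(r1^2 + r2^2 - 2*r1*r2*cos(t2-t1))
d = sqrt(21^2 + 19^2 - 2*21*19*cos(195-165)) = 10.5315

10.5315


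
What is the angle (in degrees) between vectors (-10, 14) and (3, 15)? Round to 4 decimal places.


dot = -10*3 + 14*15 = 180
|u| = 17.2047, |v| = 15.2971
cos(angle) = 0.6839
angle = 46.8476 degrees

46.8476 degrees


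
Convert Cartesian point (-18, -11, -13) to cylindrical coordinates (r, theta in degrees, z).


r = sqrt((-18)^2 + (-11)^2) = 21.095
theta = atan2(-11, -18) = 211.4296 deg
z = -13

r = 21.095, theta = 211.4296 deg, z = -13


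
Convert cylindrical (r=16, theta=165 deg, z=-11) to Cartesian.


x = 16 * cos(165) = -15.4548
y = 16 * sin(165) = 4.1411
z = -11

(-15.4548, 4.1411, -11)


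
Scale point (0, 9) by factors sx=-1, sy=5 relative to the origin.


Scaling: (x*sx, y*sy) = (0*-1, 9*5) = (0, 45)

(0, 45)


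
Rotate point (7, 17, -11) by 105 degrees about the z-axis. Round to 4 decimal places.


x' = 7*cos(105) - 17*sin(105) = -18.2325
y' = 7*sin(105) + 17*cos(105) = 2.3616
z' = -11

(-18.2325, 2.3616, -11)


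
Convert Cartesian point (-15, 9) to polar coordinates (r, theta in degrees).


r = sqrt((-15)^2 + 9^2) = 17.4929
theta = atan2(9, -15) = 149.0362 degrees

r = 17.4929, theta = 149.0362 degrees


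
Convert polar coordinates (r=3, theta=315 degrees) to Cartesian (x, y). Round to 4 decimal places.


x = 3 * cos(315) = 2.1213
y = 3 * sin(315) = -2.1213

(2.1213, -2.1213)


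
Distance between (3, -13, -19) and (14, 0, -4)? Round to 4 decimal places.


d = sqrt((14-3)^2 + (0--13)^2 + (-4--19)^2) = 22.6936

22.6936


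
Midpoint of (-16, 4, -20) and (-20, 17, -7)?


Midpoint = ((-16+-20)/2, (4+17)/2, (-20+-7)/2) = (-18, 10.5, -13.5)

(-18, 10.5, -13.5)


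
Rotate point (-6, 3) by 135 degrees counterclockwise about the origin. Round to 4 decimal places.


x' = -6*cos(135) - 3*sin(135) = 2.1213
y' = -6*sin(135) + 3*cos(135) = -6.364

(2.1213, -6.364)


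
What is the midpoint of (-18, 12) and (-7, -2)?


Midpoint = ((-18+-7)/2, (12+-2)/2) = (-12.5, 5)

(-12.5, 5)


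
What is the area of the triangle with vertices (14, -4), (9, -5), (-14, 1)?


Area = |x1(y2-y3) + x2(y3-y1) + x3(y1-y2)| / 2
= |14*(-5-1) + 9*(1--4) + -14*(-4--5)| / 2
= 26.5

26.5


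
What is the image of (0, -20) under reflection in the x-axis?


Reflection across x-axis: (x, y) -> (x, -y)
(0, -20) -> (0, 20)

(0, 20)


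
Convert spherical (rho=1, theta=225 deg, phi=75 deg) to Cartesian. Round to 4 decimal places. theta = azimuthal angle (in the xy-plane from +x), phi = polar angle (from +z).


x = 1 * sin(75) * cos(225) = -0.683
y = 1 * sin(75) * sin(225) = -0.683
z = 1 * cos(75) = 0.2588

(-0.683, -0.683, 0.2588)


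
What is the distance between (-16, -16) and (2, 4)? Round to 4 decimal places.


d = sqrt((2--16)^2 + (4--16)^2) = 26.9072

26.9072


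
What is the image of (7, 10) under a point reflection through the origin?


Reflection through origin: (x, y) -> (-x, -y)
(7, 10) -> (-7, -10)

(-7, -10)


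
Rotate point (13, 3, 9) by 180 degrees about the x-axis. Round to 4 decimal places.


x' = 13
y' = 3*cos(180) - 9*sin(180) = -3
z' = 3*sin(180) + 9*cos(180) = -9

(13, -3, -9)


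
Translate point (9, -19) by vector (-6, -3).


Translation: (x+dx, y+dy) = (9+-6, -19+-3) = (3, -22)

(3, -22)


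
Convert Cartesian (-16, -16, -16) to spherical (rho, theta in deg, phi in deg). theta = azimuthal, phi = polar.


rho = sqrt((-16)^2 + (-16)^2 + (-16)^2) = 27.7128
theta = atan2(-16, -16) = 225 deg
phi = acos(-16/27.7128) = 125.2644 deg

rho = 27.7128, theta = 225 deg, phi = 125.2644 deg


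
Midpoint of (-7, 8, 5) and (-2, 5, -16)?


Midpoint = ((-7+-2)/2, (8+5)/2, (5+-16)/2) = (-4.5, 6.5, -5.5)

(-4.5, 6.5, -5.5)


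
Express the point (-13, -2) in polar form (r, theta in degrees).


r = sqrt((-13)^2 + (-2)^2) = 13.1529
theta = atan2(-2, -13) = 188.7462 degrees

r = 13.1529, theta = 188.7462 degrees


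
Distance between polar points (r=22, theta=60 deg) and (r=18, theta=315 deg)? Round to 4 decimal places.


d = sqrt(r1^2 + r2^2 - 2*r1*r2*cos(t2-t1))
d = sqrt(22^2 + 18^2 - 2*22*18*cos(315-60)) = 31.8274

31.8274


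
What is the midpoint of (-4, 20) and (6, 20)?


Midpoint = ((-4+6)/2, (20+20)/2) = (1, 20)

(1, 20)


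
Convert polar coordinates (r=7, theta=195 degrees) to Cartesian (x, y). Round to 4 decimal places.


x = 7 * cos(195) = -6.7615
y = 7 * sin(195) = -1.8117

(-6.7615, -1.8117)


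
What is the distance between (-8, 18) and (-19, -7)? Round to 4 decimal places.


d = sqrt((-19--8)^2 + (-7-18)^2) = 27.313

27.313


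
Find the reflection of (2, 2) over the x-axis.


Reflection across x-axis: (x, y) -> (x, -y)
(2, 2) -> (2, -2)

(2, -2)


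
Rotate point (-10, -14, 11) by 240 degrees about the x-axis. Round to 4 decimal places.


x' = -10
y' = -14*cos(240) - 11*sin(240) = 16.5263
z' = -14*sin(240) + 11*cos(240) = 6.6244

(-10, 16.5263, 6.6244)


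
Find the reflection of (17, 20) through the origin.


Reflection through origin: (x, y) -> (-x, -y)
(17, 20) -> (-17, -20)

(-17, -20)


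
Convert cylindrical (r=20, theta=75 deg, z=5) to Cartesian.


x = 20 * cos(75) = 5.1764
y = 20 * sin(75) = 19.3185
z = 5

(5.1764, 19.3185, 5)


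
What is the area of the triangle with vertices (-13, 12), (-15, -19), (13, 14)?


Area = |x1(y2-y3) + x2(y3-y1) + x3(y1-y2)| / 2
= |-13*(-19-14) + -15*(14-12) + 13*(12--19)| / 2
= 401

401


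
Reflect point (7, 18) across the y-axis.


Reflection across y-axis: (x, y) -> (-x, y)
(7, 18) -> (-7, 18)

(-7, 18)


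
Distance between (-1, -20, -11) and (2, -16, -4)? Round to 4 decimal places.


d = sqrt((2--1)^2 + (-16--20)^2 + (-4--11)^2) = 8.6023

8.6023


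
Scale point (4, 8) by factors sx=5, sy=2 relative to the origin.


Scaling: (x*sx, y*sy) = (4*5, 8*2) = (20, 16)

(20, 16)


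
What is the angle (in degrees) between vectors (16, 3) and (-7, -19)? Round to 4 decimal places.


dot = 16*-7 + 3*-19 = -169
|u| = 16.2788, |v| = 20.2485
cos(angle) = -0.5127
angle = 120.8445 degrees

120.8445 degrees


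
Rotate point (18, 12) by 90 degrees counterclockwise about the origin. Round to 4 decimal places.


x' = 18*cos(90) - 12*sin(90) = -12
y' = 18*sin(90) + 12*cos(90) = 18

(-12, 18)


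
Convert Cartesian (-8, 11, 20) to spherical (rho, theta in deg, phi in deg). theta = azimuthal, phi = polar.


rho = sqrt((-8)^2 + 11^2 + 20^2) = 24.1868
theta = atan2(11, -8) = 126.0274 deg
phi = acos(20/24.1868) = 34.2186 deg

rho = 24.1868, theta = 126.0274 deg, phi = 34.2186 deg


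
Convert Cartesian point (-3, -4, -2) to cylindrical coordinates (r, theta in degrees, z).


r = sqrt((-3)^2 + (-4)^2) = 5
theta = atan2(-4, -3) = 233.1301 deg
z = -2

r = 5, theta = 233.1301 deg, z = -2


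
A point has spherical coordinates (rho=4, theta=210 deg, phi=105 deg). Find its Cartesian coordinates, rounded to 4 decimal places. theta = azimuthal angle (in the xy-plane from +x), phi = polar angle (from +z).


x = 4 * sin(105) * cos(210) = -3.3461
y = 4 * sin(105) * sin(210) = -1.9319
z = 4 * cos(105) = -1.0353

(-3.3461, -1.9319, -1.0353)


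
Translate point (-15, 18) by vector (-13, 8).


Translation: (x+dx, y+dy) = (-15+-13, 18+8) = (-28, 26)

(-28, 26)


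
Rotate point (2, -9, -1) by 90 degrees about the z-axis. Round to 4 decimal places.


x' = 2*cos(90) - -9*sin(90) = 9
y' = 2*sin(90) + -9*cos(90) = 2
z' = -1

(9, 2, -1)


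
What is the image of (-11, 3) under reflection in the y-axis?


Reflection across y-axis: (x, y) -> (-x, y)
(-11, 3) -> (11, 3)

(11, 3)


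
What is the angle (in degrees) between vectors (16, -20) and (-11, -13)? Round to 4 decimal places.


dot = 16*-11 + -20*-13 = 84
|u| = 25.6125, |v| = 17.0294
cos(angle) = 0.1926
angle = 78.8962 degrees

78.8962 degrees


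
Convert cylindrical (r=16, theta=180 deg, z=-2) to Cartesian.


x = 16 * cos(180) = -16
y = 16 * sin(180) = 0
z = -2

(-16, 0, -2)


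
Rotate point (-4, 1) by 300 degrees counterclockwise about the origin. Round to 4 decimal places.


x' = -4*cos(300) - 1*sin(300) = -1.134
y' = -4*sin(300) + 1*cos(300) = 3.9641

(-1.134, 3.9641)


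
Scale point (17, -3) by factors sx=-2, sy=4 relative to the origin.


Scaling: (x*sx, y*sy) = (17*-2, -3*4) = (-34, -12)

(-34, -12)


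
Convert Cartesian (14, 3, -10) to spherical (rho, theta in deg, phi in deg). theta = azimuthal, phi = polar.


rho = sqrt(14^2 + 3^2 + (-10)^2) = 17.4642
theta = atan2(3, 14) = 12.0948 deg
phi = acos(-10/17.4642) = 124.9316 deg

rho = 17.4642, theta = 12.0948 deg, phi = 124.9316 deg


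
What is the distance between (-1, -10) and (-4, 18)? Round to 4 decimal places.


d = sqrt((-4--1)^2 + (18--10)^2) = 28.1603

28.1603


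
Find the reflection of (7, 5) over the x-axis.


Reflection across x-axis: (x, y) -> (x, -y)
(7, 5) -> (7, -5)

(7, -5)


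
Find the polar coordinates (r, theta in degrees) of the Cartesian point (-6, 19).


r = sqrt((-6)^2 + 19^2) = 19.9249
theta = atan2(19, -6) = 107.5256 degrees

r = 19.9249, theta = 107.5256 degrees


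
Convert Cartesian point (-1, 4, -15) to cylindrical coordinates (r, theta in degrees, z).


r = sqrt((-1)^2 + 4^2) = 4.1231
theta = atan2(4, -1) = 104.0362 deg
z = -15

r = 4.1231, theta = 104.0362 deg, z = -15


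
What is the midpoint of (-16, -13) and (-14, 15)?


Midpoint = ((-16+-14)/2, (-13+15)/2) = (-15, 1)

(-15, 1)


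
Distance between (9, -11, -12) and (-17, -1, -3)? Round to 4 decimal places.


d = sqrt((-17-9)^2 + (-1--11)^2 + (-3--12)^2) = 29.2746

29.2746


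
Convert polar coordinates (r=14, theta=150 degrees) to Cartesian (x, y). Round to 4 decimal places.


x = 14 * cos(150) = -12.1244
y = 14 * sin(150) = 7

(-12.1244, 7)


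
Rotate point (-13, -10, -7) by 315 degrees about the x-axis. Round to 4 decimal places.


x' = -13
y' = -10*cos(315) - -7*sin(315) = -12.0208
z' = -10*sin(315) + -7*cos(315) = 2.1213

(-13, -12.0208, 2.1213)


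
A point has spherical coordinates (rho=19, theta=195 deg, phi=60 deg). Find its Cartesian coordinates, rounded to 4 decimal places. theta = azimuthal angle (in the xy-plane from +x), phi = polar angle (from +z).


x = 19 * sin(60) * cos(195) = -15.8938
y = 19 * sin(60) * sin(195) = -4.2587
z = 19 * cos(60) = 9.5

(-15.8938, -4.2587, 9.5)


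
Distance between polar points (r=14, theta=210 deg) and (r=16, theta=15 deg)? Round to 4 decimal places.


d = sqrt(r1^2 + r2^2 - 2*r1*r2*cos(t2-t1))
d = sqrt(14^2 + 16^2 - 2*14*16*cos(15-210)) = 29.7445

29.7445


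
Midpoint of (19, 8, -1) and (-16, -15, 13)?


Midpoint = ((19+-16)/2, (8+-15)/2, (-1+13)/2) = (1.5, -3.5, 6)

(1.5, -3.5, 6)


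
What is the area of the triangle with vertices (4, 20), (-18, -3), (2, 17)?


Area = |x1(y2-y3) + x2(y3-y1) + x3(y1-y2)| / 2
= |4*(-3-17) + -18*(17-20) + 2*(20--3)| / 2
= 10

10


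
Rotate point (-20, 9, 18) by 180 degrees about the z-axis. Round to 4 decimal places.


x' = -20*cos(180) - 9*sin(180) = 20
y' = -20*sin(180) + 9*cos(180) = -9
z' = 18

(20, -9, 18)


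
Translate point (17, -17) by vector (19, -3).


Translation: (x+dx, y+dy) = (17+19, -17+-3) = (36, -20)

(36, -20)


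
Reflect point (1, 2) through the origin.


Reflection through origin: (x, y) -> (-x, -y)
(1, 2) -> (-1, -2)

(-1, -2)


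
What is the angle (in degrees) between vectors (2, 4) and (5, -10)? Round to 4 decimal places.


dot = 2*5 + 4*-10 = -30
|u| = 4.4721, |v| = 11.1803
cos(angle) = -0.6
angle = 126.8699 degrees

126.8699 degrees


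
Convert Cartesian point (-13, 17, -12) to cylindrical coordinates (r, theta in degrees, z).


r = sqrt((-13)^2 + 17^2) = 21.4009
theta = atan2(17, -13) = 127.4054 deg
z = -12

r = 21.4009, theta = 127.4054 deg, z = -12


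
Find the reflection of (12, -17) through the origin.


Reflection through origin: (x, y) -> (-x, -y)
(12, -17) -> (-12, 17)

(-12, 17)


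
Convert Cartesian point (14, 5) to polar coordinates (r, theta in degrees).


r = sqrt(14^2 + 5^2) = 14.8661
theta = atan2(5, 14) = 19.6538 degrees

r = 14.8661, theta = 19.6538 degrees


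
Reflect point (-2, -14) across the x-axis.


Reflection across x-axis: (x, y) -> (x, -y)
(-2, -14) -> (-2, 14)

(-2, 14)


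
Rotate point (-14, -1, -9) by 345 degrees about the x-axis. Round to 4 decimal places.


x' = -14
y' = -1*cos(345) - -9*sin(345) = -3.2953
z' = -1*sin(345) + -9*cos(345) = -8.4345

(-14, -3.2953, -8.4345)


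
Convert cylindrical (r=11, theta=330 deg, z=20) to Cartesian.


x = 11 * cos(330) = 9.5263
y = 11 * sin(330) = -5.5
z = 20

(9.5263, -5.5, 20)


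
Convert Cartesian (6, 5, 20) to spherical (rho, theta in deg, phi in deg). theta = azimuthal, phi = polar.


rho = sqrt(6^2 + 5^2 + 20^2) = 21.4709
theta = atan2(5, 6) = 39.8056 deg
phi = acos(20/21.4709) = 21.3313 deg

rho = 21.4709, theta = 39.8056 deg, phi = 21.3313 deg


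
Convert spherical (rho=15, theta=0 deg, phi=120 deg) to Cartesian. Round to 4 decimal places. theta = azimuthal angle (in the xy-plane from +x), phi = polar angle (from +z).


x = 15 * sin(120) * cos(0) = 12.9904
y = 15 * sin(120) * sin(0) = 0
z = 15 * cos(120) = -7.5

(12.9904, 0, -7.5)


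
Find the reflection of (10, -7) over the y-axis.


Reflection across y-axis: (x, y) -> (-x, y)
(10, -7) -> (-10, -7)

(-10, -7)


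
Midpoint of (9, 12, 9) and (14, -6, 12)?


Midpoint = ((9+14)/2, (12+-6)/2, (9+12)/2) = (11.5, 3, 10.5)

(11.5, 3, 10.5)


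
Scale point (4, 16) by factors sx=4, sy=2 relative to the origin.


Scaling: (x*sx, y*sy) = (4*4, 16*2) = (16, 32)

(16, 32)


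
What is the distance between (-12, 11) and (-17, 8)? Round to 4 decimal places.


d = sqrt((-17--12)^2 + (8-11)^2) = 5.831

5.831


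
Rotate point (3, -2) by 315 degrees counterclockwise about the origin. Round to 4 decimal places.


x' = 3*cos(315) - -2*sin(315) = 0.7071
y' = 3*sin(315) + -2*cos(315) = -3.5355

(0.7071, -3.5355)


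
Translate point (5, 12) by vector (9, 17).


Translation: (x+dx, y+dy) = (5+9, 12+17) = (14, 29)

(14, 29)


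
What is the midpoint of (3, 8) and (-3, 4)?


Midpoint = ((3+-3)/2, (8+4)/2) = (0, 6)

(0, 6)


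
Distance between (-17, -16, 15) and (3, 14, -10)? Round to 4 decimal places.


d = sqrt((3--17)^2 + (14--16)^2 + (-10-15)^2) = 43.8748

43.8748


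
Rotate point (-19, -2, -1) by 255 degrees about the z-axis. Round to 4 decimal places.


x' = -19*cos(255) - -2*sin(255) = 2.9857
y' = -19*sin(255) + -2*cos(255) = 18.8702
z' = -1

(2.9857, 18.8702, -1)


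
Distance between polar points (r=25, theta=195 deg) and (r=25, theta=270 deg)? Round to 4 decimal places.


d = sqrt(r1^2 + r2^2 - 2*r1*r2*cos(t2-t1))
d = sqrt(25^2 + 25^2 - 2*25*25*cos(270-195)) = 30.4381

30.4381


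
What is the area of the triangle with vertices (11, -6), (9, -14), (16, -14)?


Area = |x1(y2-y3) + x2(y3-y1) + x3(y1-y2)| / 2
= |11*(-14--14) + 9*(-14--6) + 16*(-6--14)| / 2
= 28

28


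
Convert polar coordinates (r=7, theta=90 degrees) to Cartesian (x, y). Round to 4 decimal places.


x = 7 * cos(90) = 0
y = 7 * sin(90) = 7

(0, 7)


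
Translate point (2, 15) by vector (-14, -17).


Translation: (x+dx, y+dy) = (2+-14, 15+-17) = (-12, -2)

(-12, -2)


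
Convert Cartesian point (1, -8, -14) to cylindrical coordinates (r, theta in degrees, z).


r = sqrt(1^2 + (-8)^2) = 8.0623
theta = atan2(-8, 1) = 277.125 deg
z = -14

r = 8.0623, theta = 277.125 deg, z = -14


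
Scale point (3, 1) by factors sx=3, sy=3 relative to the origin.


Scaling: (x*sx, y*sy) = (3*3, 1*3) = (9, 3)

(9, 3)


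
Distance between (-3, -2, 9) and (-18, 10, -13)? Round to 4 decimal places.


d = sqrt((-18--3)^2 + (10--2)^2 + (-13-9)^2) = 29.2062

29.2062


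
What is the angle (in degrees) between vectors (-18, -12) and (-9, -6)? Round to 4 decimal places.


dot = -18*-9 + -12*-6 = 234
|u| = 21.6333, |v| = 10.8167
cos(angle) = 1
angle = 0 degrees

0 degrees


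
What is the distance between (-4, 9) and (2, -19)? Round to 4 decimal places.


d = sqrt((2--4)^2 + (-19-9)^2) = 28.6356

28.6356


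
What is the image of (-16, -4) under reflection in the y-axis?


Reflection across y-axis: (x, y) -> (-x, y)
(-16, -4) -> (16, -4)

(16, -4)


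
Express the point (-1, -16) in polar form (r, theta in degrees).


r = sqrt((-1)^2 + (-16)^2) = 16.0312
theta = atan2(-16, -1) = 266.4237 degrees

r = 16.0312, theta = 266.4237 degrees


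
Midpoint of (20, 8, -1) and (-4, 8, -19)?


Midpoint = ((20+-4)/2, (8+8)/2, (-1+-19)/2) = (8, 8, -10)

(8, 8, -10)


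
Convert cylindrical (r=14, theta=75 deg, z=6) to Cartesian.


x = 14 * cos(75) = 3.6235
y = 14 * sin(75) = 13.523
z = 6

(3.6235, 13.523, 6)


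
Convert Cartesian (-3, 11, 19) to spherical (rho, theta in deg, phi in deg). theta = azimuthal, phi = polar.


rho = sqrt((-3)^2 + 11^2 + 19^2) = 22.1585
theta = atan2(11, -3) = 105.2551 deg
phi = acos(19/22.1585) = 30.9676 deg

rho = 22.1585, theta = 105.2551 deg, phi = 30.9676 deg


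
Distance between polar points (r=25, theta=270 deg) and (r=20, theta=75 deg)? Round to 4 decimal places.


d = sqrt(r1^2 + r2^2 - 2*r1*r2*cos(t2-t1))
d = sqrt(25^2 + 20^2 - 2*25*20*cos(75-270)) = 44.6198

44.6198


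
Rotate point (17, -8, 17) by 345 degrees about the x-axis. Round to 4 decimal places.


x' = 17
y' = -8*cos(345) - 17*sin(345) = -3.3275
z' = -8*sin(345) + 17*cos(345) = 18.4913

(17, -3.3275, 18.4913)


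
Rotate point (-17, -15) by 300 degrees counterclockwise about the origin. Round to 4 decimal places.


x' = -17*cos(300) - -15*sin(300) = -21.4904
y' = -17*sin(300) + -15*cos(300) = 7.2224

(-21.4904, 7.2224)


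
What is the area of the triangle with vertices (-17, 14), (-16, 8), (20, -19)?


Area = |x1(y2-y3) + x2(y3-y1) + x3(y1-y2)| / 2
= |-17*(8--19) + -16*(-19-14) + 20*(14-8)| / 2
= 94.5

94.5


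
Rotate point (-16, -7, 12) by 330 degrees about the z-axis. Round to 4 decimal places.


x' = -16*cos(330) - -7*sin(330) = -17.3564
y' = -16*sin(330) + -7*cos(330) = 1.9378
z' = 12

(-17.3564, 1.9378, 12)


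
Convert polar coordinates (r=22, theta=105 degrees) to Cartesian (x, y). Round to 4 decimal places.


x = 22 * cos(105) = -5.694
y = 22 * sin(105) = 21.2504

(-5.694, 21.2504)


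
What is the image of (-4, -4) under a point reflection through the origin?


Reflection through origin: (x, y) -> (-x, -y)
(-4, -4) -> (4, 4)

(4, 4)


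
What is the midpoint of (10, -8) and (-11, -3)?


Midpoint = ((10+-11)/2, (-8+-3)/2) = (-0.5, -5.5)

(-0.5, -5.5)


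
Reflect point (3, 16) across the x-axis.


Reflection across x-axis: (x, y) -> (x, -y)
(3, 16) -> (3, -16)

(3, -16)


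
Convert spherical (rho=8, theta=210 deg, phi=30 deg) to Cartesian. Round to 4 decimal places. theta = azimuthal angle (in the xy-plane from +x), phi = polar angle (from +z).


x = 8 * sin(30) * cos(210) = -3.4641
y = 8 * sin(30) * sin(210) = -2
z = 8 * cos(30) = 6.9282

(-3.4641, -2, 6.9282)


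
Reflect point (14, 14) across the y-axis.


Reflection across y-axis: (x, y) -> (-x, y)
(14, 14) -> (-14, 14)

(-14, 14)


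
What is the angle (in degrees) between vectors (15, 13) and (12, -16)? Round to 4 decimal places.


dot = 15*12 + 13*-16 = -28
|u| = 19.8494, |v| = 20
cos(angle) = -0.0705
angle = 94.0445 degrees

94.0445 degrees


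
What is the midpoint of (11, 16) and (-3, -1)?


Midpoint = ((11+-3)/2, (16+-1)/2) = (4, 7.5)

(4, 7.5)


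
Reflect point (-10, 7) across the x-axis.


Reflection across x-axis: (x, y) -> (x, -y)
(-10, 7) -> (-10, -7)

(-10, -7)


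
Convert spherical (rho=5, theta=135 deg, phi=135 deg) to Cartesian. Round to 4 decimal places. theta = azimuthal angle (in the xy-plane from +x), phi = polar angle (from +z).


x = 5 * sin(135) * cos(135) = -2.5
y = 5 * sin(135) * sin(135) = 2.5
z = 5 * cos(135) = -3.5355

(-2.5, 2.5, -3.5355)


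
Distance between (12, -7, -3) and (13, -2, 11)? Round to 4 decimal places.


d = sqrt((13-12)^2 + (-2--7)^2 + (11--3)^2) = 14.8997

14.8997


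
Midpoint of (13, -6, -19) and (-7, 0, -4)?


Midpoint = ((13+-7)/2, (-6+0)/2, (-19+-4)/2) = (3, -3, -11.5)

(3, -3, -11.5)


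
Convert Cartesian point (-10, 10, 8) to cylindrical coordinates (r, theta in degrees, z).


r = sqrt((-10)^2 + 10^2) = 14.1421
theta = atan2(10, -10) = 135 deg
z = 8

r = 14.1421, theta = 135 deg, z = 8


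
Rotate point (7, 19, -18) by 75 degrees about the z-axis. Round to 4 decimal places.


x' = 7*cos(75) - 19*sin(75) = -16.5409
y' = 7*sin(75) + 19*cos(75) = 11.679
z' = -18

(-16.5409, 11.679, -18)


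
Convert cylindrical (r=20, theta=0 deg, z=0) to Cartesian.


x = 20 * cos(0) = 20
y = 20 * sin(0) = 0
z = 0

(20, 0, 0)


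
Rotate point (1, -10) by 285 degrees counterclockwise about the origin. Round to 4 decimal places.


x' = 1*cos(285) - -10*sin(285) = -9.4004
y' = 1*sin(285) + -10*cos(285) = -3.5541

(-9.4004, -3.5541)


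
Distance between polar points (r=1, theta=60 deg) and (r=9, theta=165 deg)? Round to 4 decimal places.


d = sqrt(r1^2 + r2^2 - 2*r1*r2*cos(t2-t1))
d = sqrt(1^2 + 9^2 - 2*1*9*cos(165-60)) = 9.3091

9.3091


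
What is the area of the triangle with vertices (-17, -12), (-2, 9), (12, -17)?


Area = |x1(y2-y3) + x2(y3-y1) + x3(y1-y2)| / 2
= |-17*(9--17) + -2*(-17--12) + 12*(-12-9)| / 2
= 342

342


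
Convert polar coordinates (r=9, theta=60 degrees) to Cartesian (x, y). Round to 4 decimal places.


x = 9 * cos(60) = 4.5
y = 9 * sin(60) = 7.7942

(4.5, 7.7942)


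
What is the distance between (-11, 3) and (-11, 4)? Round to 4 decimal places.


d = sqrt((-11--11)^2 + (4-3)^2) = 1

1


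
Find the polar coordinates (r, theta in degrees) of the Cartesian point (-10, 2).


r = sqrt((-10)^2 + 2^2) = 10.198
theta = atan2(2, -10) = 168.6901 degrees

r = 10.198, theta = 168.6901 degrees


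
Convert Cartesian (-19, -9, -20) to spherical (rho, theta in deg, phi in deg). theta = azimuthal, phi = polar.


rho = sqrt((-19)^2 + (-9)^2 + (-20)^2) = 29.0172
theta = atan2(-9, -19) = 205.3462 deg
phi = acos(-20/29.0172) = 133.5704 deg

rho = 29.0172, theta = 205.3462 deg, phi = 133.5704 deg


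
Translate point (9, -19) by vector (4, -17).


Translation: (x+dx, y+dy) = (9+4, -19+-17) = (13, -36)

(13, -36)


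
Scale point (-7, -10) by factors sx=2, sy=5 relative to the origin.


Scaling: (x*sx, y*sy) = (-7*2, -10*5) = (-14, -50)

(-14, -50)


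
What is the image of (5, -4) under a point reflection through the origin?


Reflection through origin: (x, y) -> (-x, -y)
(5, -4) -> (-5, 4)

(-5, 4)


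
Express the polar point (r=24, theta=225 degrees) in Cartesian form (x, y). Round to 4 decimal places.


x = 24 * cos(225) = -16.9706
y = 24 * sin(225) = -16.9706

(-16.9706, -16.9706)


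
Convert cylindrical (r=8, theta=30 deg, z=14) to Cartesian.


x = 8 * cos(30) = 6.9282
y = 8 * sin(30) = 4
z = 14

(6.9282, 4, 14)


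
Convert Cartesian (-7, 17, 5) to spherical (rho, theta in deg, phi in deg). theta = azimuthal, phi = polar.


rho = sqrt((-7)^2 + 17^2 + 5^2) = 19.0526
theta = atan2(17, -7) = 112.3801 deg
phi = acos(5/19.0526) = 74.7856 deg

rho = 19.0526, theta = 112.3801 deg, phi = 74.7856 deg


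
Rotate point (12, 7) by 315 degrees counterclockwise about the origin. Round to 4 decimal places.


x' = 12*cos(315) - 7*sin(315) = 13.435
y' = 12*sin(315) + 7*cos(315) = -3.5355

(13.435, -3.5355)


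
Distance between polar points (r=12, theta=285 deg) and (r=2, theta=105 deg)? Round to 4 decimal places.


d = sqrt(r1^2 + r2^2 - 2*r1*r2*cos(t2-t1))
d = sqrt(12^2 + 2^2 - 2*12*2*cos(105-285)) = 14

14


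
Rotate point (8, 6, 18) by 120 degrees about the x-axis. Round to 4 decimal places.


x' = 8
y' = 6*cos(120) - 18*sin(120) = -18.5885
z' = 6*sin(120) + 18*cos(120) = -3.8038

(8, -18.5885, -3.8038)


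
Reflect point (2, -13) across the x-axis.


Reflection across x-axis: (x, y) -> (x, -y)
(2, -13) -> (2, 13)

(2, 13)


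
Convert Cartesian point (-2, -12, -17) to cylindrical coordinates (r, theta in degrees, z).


r = sqrt((-2)^2 + (-12)^2) = 12.1655
theta = atan2(-12, -2) = 260.5377 deg
z = -17

r = 12.1655, theta = 260.5377 deg, z = -17


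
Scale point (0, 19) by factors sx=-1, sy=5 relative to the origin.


Scaling: (x*sx, y*sy) = (0*-1, 19*5) = (0, 95)

(0, 95)


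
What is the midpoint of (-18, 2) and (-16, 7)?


Midpoint = ((-18+-16)/2, (2+7)/2) = (-17, 4.5)

(-17, 4.5)


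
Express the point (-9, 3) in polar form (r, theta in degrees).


r = sqrt((-9)^2 + 3^2) = 9.4868
theta = atan2(3, -9) = 161.5651 degrees

r = 9.4868, theta = 161.5651 degrees


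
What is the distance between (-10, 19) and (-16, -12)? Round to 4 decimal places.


d = sqrt((-16--10)^2 + (-12-19)^2) = 31.5753

31.5753


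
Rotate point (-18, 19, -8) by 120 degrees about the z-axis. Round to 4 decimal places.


x' = -18*cos(120) - 19*sin(120) = -7.4545
y' = -18*sin(120) + 19*cos(120) = -25.0885
z' = -8

(-7.4545, -25.0885, -8)


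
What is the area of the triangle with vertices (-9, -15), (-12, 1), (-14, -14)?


Area = |x1(y2-y3) + x2(y3-y1) + x3(y1-y2)| / 2
= |-9*(1--14) + -12*(-14--15) + -14*(-15-1)| / 2
= 38.5

38.5


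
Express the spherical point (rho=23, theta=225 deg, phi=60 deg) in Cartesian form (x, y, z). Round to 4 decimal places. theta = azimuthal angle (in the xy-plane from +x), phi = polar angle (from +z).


x = 23 * sin(60) * cos(225) = -14.0846
y = 23 * sin(60) * sin(225) = -14.0846
z = 23 * cos(60) = 11.5

(-14.0846, -14.0846, 11.5)


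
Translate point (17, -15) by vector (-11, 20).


Translation: (x+dx, y+dy) = (17+-11, -15+20) = (6, 5)

(6, 5)


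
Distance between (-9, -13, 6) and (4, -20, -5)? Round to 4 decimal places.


d = sqrt((4--9)^2 + (-20--13)^2 + (-5-6)^2) = 18.412

18.412


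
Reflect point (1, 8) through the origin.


Reflection through origin: (x, y) -> (-x, -y)
(1, 8) -> (-1, -8)

(-1, -8)


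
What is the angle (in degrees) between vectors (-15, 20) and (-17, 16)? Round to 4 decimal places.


dot = -15*-17 + 20*16 = 575
|u| = 25, |v| = 23.3452
cos(angle) = 0.9852
angle = 9.8658 degrees

9.8658 degrees


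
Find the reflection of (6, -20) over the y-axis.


Reflection across y-axis: (x, y) -> (-x, y)
(6, -20) -> (-6, -20)

(-6, -20)


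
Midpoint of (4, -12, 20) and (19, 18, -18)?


Midpoint = ((4+19)/2, (-12+18)/2, (20+-18)/2) = (11.5, 3, 1)

(11.5, 3, 1)


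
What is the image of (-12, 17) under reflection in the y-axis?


Reflection across y-axis: (x, y) -> (-x, y)
(-12, 17) -> (12, 17)

(12, 17)
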